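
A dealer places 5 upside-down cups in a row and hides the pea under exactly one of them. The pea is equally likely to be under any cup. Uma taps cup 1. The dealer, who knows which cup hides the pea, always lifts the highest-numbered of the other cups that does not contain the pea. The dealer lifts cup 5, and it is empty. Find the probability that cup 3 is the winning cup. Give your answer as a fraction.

Consider each possible location of the pea in turn.
If it is under any of cups 1, 2, 3, and 4 (prior 1/5 each): cup 5 is the highest-numbered option available, probability 1; weight (1/5)·1 = 1/5 each.
If it is under cup 5 (prior 1/5): the dealer opened cup 5, so this case is ruled out; weight (1/5)·0 = 0.
The weights sum to 4/5.
So P(the pea under cup 3 | the dealer opened cup 5) = (1/5) / (4/5) = 1/4.

1/4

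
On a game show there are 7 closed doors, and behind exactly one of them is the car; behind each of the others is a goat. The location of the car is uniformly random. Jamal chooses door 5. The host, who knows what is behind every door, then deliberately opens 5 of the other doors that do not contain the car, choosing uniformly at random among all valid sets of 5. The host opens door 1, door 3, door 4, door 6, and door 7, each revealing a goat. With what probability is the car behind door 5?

Apply Bayes' rule, conditioning on where the car actually is.
If it is behind any of doors 1, 3, 4, 6, and 7 (prior 1/7 each): that door was opened and seen not to hold the prize — ruled out; weight (1/7)·0 = 0 each.
If it is behind door 2 (prior 1/7): the host has no choice, probability 1; weight (1/7)·1 = 1/7.
If it is behind door 5 (prior 1/7): the host has 6 equally likely choices, so probability 1/6; weight (1/7)·(1/6) = 1/42.
The weights sum to 1/6.
So P(the car behind door 5 | the host opened door 1, door 3, door 4, door 6, and door 7) = (1/42) / (1/6) = 1/7.

1/7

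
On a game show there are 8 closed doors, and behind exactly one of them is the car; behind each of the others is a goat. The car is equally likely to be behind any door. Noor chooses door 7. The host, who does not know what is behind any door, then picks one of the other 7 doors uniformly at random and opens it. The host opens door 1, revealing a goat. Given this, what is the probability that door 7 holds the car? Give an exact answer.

1/7

Apply Bayes' rule, conditioning on where the car actually is.
If it is behind door 1 (prior 1/8): the host opened door 1, so this case is ruled out; weight (1/8)·0 = 0.
If it is behind any of doors 2, 3, 4, 5, 6, 7, and 8 (prior 1/8 each): the host picks door 1 with probability 1/7 regardless, and it is not the prize; weight (1/8)·(1/7) = 1/56 each.
The weights sum to 1/8.
So P(the car behind door 7 | the host opened door 1) = (1/56) / (1/8) = 1/7.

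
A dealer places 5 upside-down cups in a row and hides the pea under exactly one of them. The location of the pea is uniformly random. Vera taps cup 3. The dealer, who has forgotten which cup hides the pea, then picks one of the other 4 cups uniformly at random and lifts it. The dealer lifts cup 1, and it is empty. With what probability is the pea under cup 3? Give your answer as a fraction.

Condition on the true location of the pea.
If it is under cup 1 (prior 1/5): the dealer opened cup 1, so this case is ruled out; weight (1/5)·0 = 0.
If it is under any of cups 2, 3, 4, and 5 (prior 1/5 each): the dealer picks cup 1 with probability 1/4 regardless, and it is not the prize; weight (1/5)·(1/4) = 1/20 each.
The weights sum to 1/5.
So P(the pea under cup 3 | the dealer opened cup 1) = (1/20) / (1/5) = 1/4.

1/4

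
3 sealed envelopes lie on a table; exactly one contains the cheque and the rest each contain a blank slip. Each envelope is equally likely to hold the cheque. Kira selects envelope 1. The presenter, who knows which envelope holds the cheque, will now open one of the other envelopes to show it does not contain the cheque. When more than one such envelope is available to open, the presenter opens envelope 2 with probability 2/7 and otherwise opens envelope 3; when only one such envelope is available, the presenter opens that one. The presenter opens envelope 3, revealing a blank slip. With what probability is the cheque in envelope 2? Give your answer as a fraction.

7/12

Condition on the true location of the cheque.
If it is in envelope 1 (prior 1/3): envelope 2 is available but not opened, probability 5/7; weight (1/3)·(5/7) = 5/21.
If it is in envelope 2 (prior 1/3): only envelope 3 is available, probability 1; weight (1/3)·1 = 1/3.
If it is in envelope 3 (prior 1/3): the presenter opened envelope 3, so this case is ruled out; weight (1/3)·0 = 0.
The weights sum to 4/7.
So P(the cheque in envelope 2 | the presenter opened envelope 3) = (1/3) / (4/7) = 7/12.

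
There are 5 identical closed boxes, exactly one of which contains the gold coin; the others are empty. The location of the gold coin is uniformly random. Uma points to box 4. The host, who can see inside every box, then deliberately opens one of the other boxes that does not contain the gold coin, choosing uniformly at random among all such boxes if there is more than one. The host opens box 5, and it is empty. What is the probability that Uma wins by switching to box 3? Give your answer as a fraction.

4/15

Condition on the true location of the gold coin.
If it is in any of boxes 1, 2, and 3 (prior 1/5 each): the host has 3 equally likely choices, so probability 1/3; weight (1/5)·(1/3) = 1/15 each.
If it is in box 4 (prior 1/5): the host has 4 equally likely choices, so probability 1/4; weight (1/5)·(1/4) = 1/20.
If it is in box 5 (prior 1/5): the host opened box 5, so this case is ruled out; weight (1/5)·0 = 0.
The weights sum to 1/4.
So P(the gold coin in box 3 | the host opened box 5) = (1/15) / (1/4) = 4/15.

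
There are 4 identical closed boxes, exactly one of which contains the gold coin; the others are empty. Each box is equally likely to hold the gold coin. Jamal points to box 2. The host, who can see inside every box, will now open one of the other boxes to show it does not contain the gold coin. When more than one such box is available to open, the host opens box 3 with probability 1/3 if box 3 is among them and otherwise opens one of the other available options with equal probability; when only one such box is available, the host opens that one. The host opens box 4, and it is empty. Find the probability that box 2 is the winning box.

2/9

Condition on the true location of the gold coin.
If it is in box 1 (prior 1/4): box 3 is available but not opened, probability 2/3; weight (1/4)·(2/3) = 1/6.
If it is in box 2 (prior 1/4): box 3 is available but not opened; box 4 gets probability (1 − 1/3)/2 = 1/3; weight (1/4)·(1/3) = 1/12.
If it is in box 3 (prior 1/4): box 3 holds the prize so is unavailable; the host chooses uniformly among the 2 others, probability 1/2; weight (1/4)·(1/2) = 1/8.
If it is in box 4 (prior 1/4): the host opened box 4, so this case is ruled out; weight (1/4)·0 = 0.
The weights sum to 3/8.
So P(the gold coin in box 2 | the host opened box 4) = (1/12) / (3/8) = 2/9.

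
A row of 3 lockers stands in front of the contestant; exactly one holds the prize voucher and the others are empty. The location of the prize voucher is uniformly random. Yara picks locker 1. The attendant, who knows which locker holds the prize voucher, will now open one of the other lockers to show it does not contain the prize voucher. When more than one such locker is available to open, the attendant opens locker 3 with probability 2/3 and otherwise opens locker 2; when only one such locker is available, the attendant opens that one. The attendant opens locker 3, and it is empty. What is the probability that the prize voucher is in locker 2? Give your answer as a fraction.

Apply Bayes' rule, conditioning on where the prize voucher actually is.
If it is in locker 1 (prior 1/3): locker 3 is available, opened with probability 2/3; weight (1/3)·(2/3) = 2/9.
If it is in locker 2 (prior 1/3): only locker 3 is available, probability 1; weight (1/3)·1 = 1/3.
If it is in locker 3 (prior 1/3): the attendant opened locker 3, so this case is ruled out; weight (1/3)·0 = 0.
The weights sum to 5/9.
So P(the prize voucher in locker 2 | the attendant opened locker 3) = (1/3) / (5/9) = 3/5.

3/5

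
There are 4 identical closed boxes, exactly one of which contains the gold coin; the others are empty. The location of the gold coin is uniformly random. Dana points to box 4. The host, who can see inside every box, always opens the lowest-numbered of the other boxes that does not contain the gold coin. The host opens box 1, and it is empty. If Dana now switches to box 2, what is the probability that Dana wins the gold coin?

1/3

Consider each possible location of the gold coin in turn.
If it is in box 1 (prior 1/4): the host opened box 1, so this case is ruled out; weight (1/4)·0 = 0.
If it is in any of boxes 2, 3, and 4 (prior 1/4 each): box 1 is the lowest-numbered option available, probability 1; weight (1/4)·1 = 1/4 each.
The weights sum to 3/4.
So P(the gold coin in box 2 | the host opened box 1) = (1/4) / (3/4) = 1/3.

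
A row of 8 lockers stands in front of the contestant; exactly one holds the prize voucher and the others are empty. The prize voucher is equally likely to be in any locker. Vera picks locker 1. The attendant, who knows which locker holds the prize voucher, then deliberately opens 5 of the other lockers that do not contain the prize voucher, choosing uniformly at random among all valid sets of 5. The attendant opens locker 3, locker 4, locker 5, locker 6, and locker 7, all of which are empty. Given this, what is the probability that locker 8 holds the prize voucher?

7/16

Apply Bayes' rule, conditioning on where the prize voucher actually is.
If it is in locker 1 (prior 1/8): the attendant has 21 equally likely choices, so probability 1/21; weight (1/8)·(1/21) = 1/168.
If it is in either of lockers 2 and 8 (prior 1/8 each): the attendant has 6 equally likely choices, so probability 1/6; weight (1/8)·(1/6) = 1/48 each.
If it is in any of lockers 3, 4, 5, 6, and 7 (prior 1/8 each): that locker was opened and seen not to hold the prize — ruled out; weight (1/8)·0 = 0 each.
The weights sum to 1/21.
So P(the prize voucher in locker 8 | the attendant opened locker 3, locker 4, locker 5, locker 6, and locker 7) = (1/48) / (1/21) = 7/16.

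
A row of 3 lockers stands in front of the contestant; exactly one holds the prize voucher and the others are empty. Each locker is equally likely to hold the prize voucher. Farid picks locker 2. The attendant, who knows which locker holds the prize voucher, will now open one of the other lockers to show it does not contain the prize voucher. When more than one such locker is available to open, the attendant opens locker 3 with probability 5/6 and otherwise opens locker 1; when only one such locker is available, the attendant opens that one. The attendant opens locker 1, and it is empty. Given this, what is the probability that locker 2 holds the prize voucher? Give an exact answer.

1/7

Condition on the true location of the prize voucher.
If it is in locker 1 (prior 1/3): the attendant opened locker 1, so this case is ruled out; weight (1/3)·0 = 0.
If it is in locker 2 (prior 1/3): locker 3 is available but not opened, probability 1/6; weight (1/3)·(1/6) = 1/18.
If it is in locker 3 (prior 1/3): only locker 1 is available, probability 1; weight (1/3)·1 = 1/3.
The weights sum to 7/18.
So P(the prize voucher in locker 2 | the attendant opened locker 1) = (1/18) / (7/18) = 1/7.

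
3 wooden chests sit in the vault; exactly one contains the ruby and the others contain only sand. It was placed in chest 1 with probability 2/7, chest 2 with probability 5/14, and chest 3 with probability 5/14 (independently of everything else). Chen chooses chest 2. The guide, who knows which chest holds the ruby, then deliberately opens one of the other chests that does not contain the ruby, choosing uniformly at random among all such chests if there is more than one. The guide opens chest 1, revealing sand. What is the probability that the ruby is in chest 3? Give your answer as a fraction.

2/3

Consider each possible location of the ruby in turn.
If it is in chest 1 (prior 2/7): the guide opened chest 1, so this case is ruled out; weight (2/7)·0 = 0.
If it is in chest 2 (prior 5/14): the guide has 2 equally likely choices, so probability 1/2; weight (5/14)·(1/2) = 5/28.
If it is in chest 3 (prior 5/14): the guide has no choice, probability 1; weight (5/14)·1 = 5/14.
The weights sum to 15/28.
So P(the ruby in chest 3 | the guide opened chest 1) = (5/14) / (15/28) = 2/3.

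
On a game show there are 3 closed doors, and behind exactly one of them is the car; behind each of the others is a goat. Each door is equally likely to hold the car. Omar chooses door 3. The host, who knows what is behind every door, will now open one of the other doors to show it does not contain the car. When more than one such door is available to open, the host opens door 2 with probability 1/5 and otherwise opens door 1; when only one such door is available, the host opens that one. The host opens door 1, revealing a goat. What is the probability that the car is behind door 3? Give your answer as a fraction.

4/9

Apply Bayes' rule, conditioning on where the car actually is.
If it is behind door 1 (prior 1/3): the host opened door 1, so this case is ruled out; weight (1/3)·0 = 0.
If it is behind door 2 (prior 1/3): only door 1 is available, probability 1; weight (1/3)·1 = 1/3.
If it is behind door 3 (prior 1/3): door 2 is available but not opened, probability 4/5; weight (1/3)·(4/5) = 4/15.
The weights sum to 3/5.
So P(the car behind door 3 | the host opened door 1) = (4/15) / (3/5) = 4/9.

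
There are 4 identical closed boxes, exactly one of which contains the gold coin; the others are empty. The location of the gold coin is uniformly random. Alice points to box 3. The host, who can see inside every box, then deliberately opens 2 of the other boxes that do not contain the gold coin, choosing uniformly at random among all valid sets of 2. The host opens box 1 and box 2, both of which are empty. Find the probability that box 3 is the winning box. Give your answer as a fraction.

1/4

Consider each possible location of the gold coin in turn.
If it is in either of boxes 1 and 2 (prior 1/4 each): that box was opened and seen not to hold the prize — ruled out; weight (1/4)·0 = 0 each.
If it is in box 3 (prior 1/4): the host has 3 equally likely choices, so probability 1/3; weight (1/4)·(1/3) = 1/12.
If it is in box 4 (prior 1/4): the host has no choice, probability 1; weight (1/4)·1 = 1/4.
The weights sum to 1/3.
So P(the gold coin in box 3 | the host opened box 1 and box 2) = (1/12) / (1/3) = 1/4.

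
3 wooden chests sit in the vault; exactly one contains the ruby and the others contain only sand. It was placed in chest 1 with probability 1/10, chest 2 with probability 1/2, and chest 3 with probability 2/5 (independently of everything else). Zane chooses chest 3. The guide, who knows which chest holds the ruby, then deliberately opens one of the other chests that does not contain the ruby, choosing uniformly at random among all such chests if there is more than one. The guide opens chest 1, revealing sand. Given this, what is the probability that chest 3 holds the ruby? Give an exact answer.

2/7

Condition on the true location of the ruby.
If it is in chest 1 (prior 1/10): the guide opened chest 1, so this case is ruled out; weight (1/10)·0 = 0.
If it is in chest 2 (prior 1/2): the guide has no choice, probability 1; weight (1/2)·1 = 1/2.
If it is in chest 3 (prior 2/5): the guide has 2 equally likely choices, so probability 1/2; weight (2/5)·(1/2) = 1/5.
The weights sum to 7/10.
So P(the ruby in chest 3 | the guide opened chest 1) = (1/5) / (7/10) = 2/7.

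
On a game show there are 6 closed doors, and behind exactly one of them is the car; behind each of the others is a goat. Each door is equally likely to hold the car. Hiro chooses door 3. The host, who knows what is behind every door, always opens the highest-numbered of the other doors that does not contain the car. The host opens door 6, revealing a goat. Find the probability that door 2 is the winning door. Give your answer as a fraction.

Condition on the true location of the car.
If it is behind any of doors 1, 2, 3, 4, and 5 (prior 1/6 each): door 6 is the highest-numbered option available, probability 1; weight (1/6)·1 = 1/6 each.
If it is behind door 6 (prior 1/6): the host opened door 6, so this case is ruled out; weight (1/6)·0 = 0.
The weights sum to 5/6.
So P(the car behind door 2 | the host opened door 6) = (1/6) / (5/6) = 1/5.

1/5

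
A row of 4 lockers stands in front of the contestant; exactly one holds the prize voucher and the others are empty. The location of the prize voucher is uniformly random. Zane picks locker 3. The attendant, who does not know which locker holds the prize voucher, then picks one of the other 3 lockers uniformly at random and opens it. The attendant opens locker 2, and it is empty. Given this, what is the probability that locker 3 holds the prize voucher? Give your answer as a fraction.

1/3

Because the attendant chose which locker to open without knowing where the prize voucher is, the choice is independent of the prize location. Learning that locker 2 does not hold the prize voucher simply rules out that one location and leaves the remaining 3 lockers still equally likely by symmetry.
So P(the prize voucher in locker 3) = 1/3.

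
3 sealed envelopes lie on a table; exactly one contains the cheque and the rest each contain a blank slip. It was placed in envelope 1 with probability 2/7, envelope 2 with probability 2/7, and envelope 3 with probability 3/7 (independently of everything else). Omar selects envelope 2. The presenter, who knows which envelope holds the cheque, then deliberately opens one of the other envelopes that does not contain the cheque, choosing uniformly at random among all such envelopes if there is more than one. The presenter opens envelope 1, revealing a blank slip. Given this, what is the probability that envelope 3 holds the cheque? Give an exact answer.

3/4

Apply Bayes' rule, conditioning on where the cheque actually is.
If it is in envelope 1 (prior 2/7): the presenter opened envelope 1, so this case is ruled out; weight (2/7)·0 = 0.
If it is in envelope 2 (prior 2/7): the presenter has 2 equally likely choices, so probability 1/2; weight (2/7)·(1/2) = 1/7.
If it is in envelope 3 (prior 3/7): the presenter has no choice, probability 1; weight (3/7)·1 = 3/7.
The weights sum to 4/7.
So P(the cheque in envelope 3 | the presenter opened envelope 1) = (3/7) / (4/7) = 3/4.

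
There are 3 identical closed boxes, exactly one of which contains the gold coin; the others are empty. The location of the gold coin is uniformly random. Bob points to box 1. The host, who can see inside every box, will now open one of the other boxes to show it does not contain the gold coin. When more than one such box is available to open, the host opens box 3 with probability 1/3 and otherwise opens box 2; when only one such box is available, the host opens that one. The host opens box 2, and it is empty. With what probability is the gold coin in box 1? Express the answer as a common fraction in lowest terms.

2/5

Apply Bayes' rule, conditioning on where the gold coin actually is.
If it is in box 1 (prior 1/3): box 3 is available but not opened, probability 2/3; weight (1/3)·(2/3) = 2/9.
If it is in box 2 (prior 1/3): the host opened box 2, so this case is ruled out; weight (1/3)·0 = 0.
If it is in box 3 (prior 1/3): only box 2 is available, probability 1; weight (1/3)·1 = 1/3.
The weights sum to 5/9.
So P(the gold coin in box 1 | the host opened box 2) = (2/9) / (5/9) = 2/5.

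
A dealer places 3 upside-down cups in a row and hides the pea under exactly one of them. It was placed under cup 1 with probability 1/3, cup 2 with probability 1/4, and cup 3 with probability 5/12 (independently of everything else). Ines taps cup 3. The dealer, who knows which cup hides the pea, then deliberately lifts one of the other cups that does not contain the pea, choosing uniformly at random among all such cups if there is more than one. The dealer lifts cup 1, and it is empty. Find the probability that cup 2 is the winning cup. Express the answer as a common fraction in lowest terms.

6/11

Condition on the true location of the pea.
If it is under cup 1 (prior 1/3): the dealer opened cup 1, so this case is ruled out; weight (1/3)·0 = 0.
If it is under cup 2 (prior 1/4): the dealer has no choice, probability 1; weight (1/4)·1 = 1/4.
If it is under cup 3 (prior 5/12): the dealer has 2 equally likely choices, so probability 1/2; weight (5/12)·(1/2) = 5/24.
The weights sum to 11/24.
So P(the pea under cup 2 | the dealer opened cup 1) = (1/4) / (11/24) = 6/11.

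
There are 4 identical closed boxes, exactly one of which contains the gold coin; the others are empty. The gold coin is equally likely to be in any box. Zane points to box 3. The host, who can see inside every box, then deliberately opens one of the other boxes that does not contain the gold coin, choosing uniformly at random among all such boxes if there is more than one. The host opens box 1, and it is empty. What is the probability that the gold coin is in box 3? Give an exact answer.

Consider each possible location of the gold coin in turn.
If it is in box 1 (prior 1/4): the host opened box 1, so this case is ruled out; weight (1/4)·0 = 0.
If it is in either of boxes 2 and 4 (prior 1/4 each): the host has 2 equally likely choices, so probability 1/2; weight (1/4)·(1/2) = 1/8 each.
If it is in box 3 (prior 1/4): the host has 3 equally likely choices, so probability 1/3; weight (1/4)·(1/3) = 1/12.
The weights sum to 1/3.
So P(the gold coin in box 3 | the host opened box 1) = (1/12) / (1/3) = 1/4.

1/4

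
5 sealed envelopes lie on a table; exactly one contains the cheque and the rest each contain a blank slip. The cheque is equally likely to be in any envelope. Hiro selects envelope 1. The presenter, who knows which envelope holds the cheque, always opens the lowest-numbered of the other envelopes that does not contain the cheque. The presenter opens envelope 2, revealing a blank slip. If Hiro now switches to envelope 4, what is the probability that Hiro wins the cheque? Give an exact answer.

1/4

Apply Bayes' rule, conditioning on where the cheque actually is.
If it is in any of envelopes 1, 3, 4, and 5 (prior 1/5 each): envelope 2 is the lowest-numbered option available, probability 1; weight (1/5)·1 = 1/5 each.
If it is in envelope 2 (prior 1/5): the presenter opened envelope 2, so this case is ruled out; weight (1/5)·0 = 0.
The weights sum to 4/5.
So P(the cheque in envelope 4 | the presenter opened envelope 2) = (1/5) / (4/5) = 1/4.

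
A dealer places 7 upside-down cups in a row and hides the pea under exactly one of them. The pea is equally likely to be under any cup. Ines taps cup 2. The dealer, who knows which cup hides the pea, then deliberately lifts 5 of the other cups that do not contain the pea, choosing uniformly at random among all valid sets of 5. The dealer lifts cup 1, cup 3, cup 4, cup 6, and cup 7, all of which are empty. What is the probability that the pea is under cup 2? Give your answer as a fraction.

Consider each possible location of the pea in turn.
If it is under any of cups 1, 3, 4, 6, and 7 (prior 1/7 each): that cup was opened and seen not to hold the prize — ruled out; weight (1/7)·0 = 0 each.
If it is under cup 2 (prior 1/7): the dealer has 6 equally likely choices, so probability 1/6; weight (1/7)·(1/6) = 1/42.
If it is under cup 5 (prior 1/7): the dealer has no choice, probability 1; weight (1/7)·1 = 1/7.
The weights sum to 1/6.
So P(the pea under cup 2 | the dealer opened cup 1, cup 3, cup 4, cup 6, and cup 7) = (1/42) / (1/6) = 1/7.

1/7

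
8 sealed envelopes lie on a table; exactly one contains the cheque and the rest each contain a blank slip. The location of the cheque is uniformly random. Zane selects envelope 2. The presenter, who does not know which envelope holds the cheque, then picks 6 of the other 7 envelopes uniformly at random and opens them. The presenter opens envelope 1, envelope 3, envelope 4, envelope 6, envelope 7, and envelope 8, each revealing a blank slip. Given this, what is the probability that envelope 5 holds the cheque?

1/2

Consider each possible location of the cheque in turn.
If it is in any of envelopes 1, 3, 4, 6, 7, and 8 (prior 1/8 each): that envelope was opened and seen not to hold the prize — ruled out; weight (1/8)·0 = 0 each.
If it is in either of envelopes 2 and 5 (prior 1/8 each): the presenter picks exactly this set with probability 1/7 regardless, and none is the prize; weight (1/8)·(1/7) = 1/56 each.
The weights sum to 1/28.
So P(the cheque in envelope 5 | the presenter opened envelope 1, envelope 3, envelope 4, envelope 6, envelope 7, and envelope 8) = (1/56) / (1/28) = 1/2.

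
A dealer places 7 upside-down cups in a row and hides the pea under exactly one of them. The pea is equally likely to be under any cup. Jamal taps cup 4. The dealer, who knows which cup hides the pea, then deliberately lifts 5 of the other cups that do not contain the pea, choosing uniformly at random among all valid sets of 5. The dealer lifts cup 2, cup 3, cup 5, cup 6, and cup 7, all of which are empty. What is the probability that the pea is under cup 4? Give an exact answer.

Condition on the true location of the pea.
If it is under cup 1 (prior 1/7): the dealer has no choice, probability 1; weight (1/7)·1 = 1/7.
If it is under any of cups 2, 3, 5, 6, and 7 (prior 1/7 each): that cup was opened and seen not to hold the prize — ruled out; weight (1/7)·0 = 0 each.
If it is under cup 4 (prior 1/7): the dealer has 6 equally likely choices, so probability 1/6; weight (1/7)·(1/6) = 1/42.
The weights sum to 1/6.
So P(the pea under cup 4 | the dealer opened cup 2, cup 3, cup 5, cup 6, and cup 7) = (1/42) / (1/6) = 1/7.

1/7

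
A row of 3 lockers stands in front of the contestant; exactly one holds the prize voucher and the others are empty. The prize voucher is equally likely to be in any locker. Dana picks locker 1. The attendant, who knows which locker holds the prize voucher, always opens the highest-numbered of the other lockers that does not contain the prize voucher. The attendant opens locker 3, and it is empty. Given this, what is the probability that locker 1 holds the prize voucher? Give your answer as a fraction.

Condition on the true location of the prize voucher.
If it is in either of lockers 1 and 2 (prior 1/3 each): locker 3 is the highest-numbered option available, probability 1; weight (1/3)·1 = 1/3 each.
If it is in locker 3 (prior 1/3): the attendant opened locker 3, so this case is ruled out; weight (1/3)·0 = 0.
The weights sum to 2/3.
So P(the prize voucher in locker 1 | the attendant opened locker 3) = (1/3) / (2/3) = 1/2.

1/2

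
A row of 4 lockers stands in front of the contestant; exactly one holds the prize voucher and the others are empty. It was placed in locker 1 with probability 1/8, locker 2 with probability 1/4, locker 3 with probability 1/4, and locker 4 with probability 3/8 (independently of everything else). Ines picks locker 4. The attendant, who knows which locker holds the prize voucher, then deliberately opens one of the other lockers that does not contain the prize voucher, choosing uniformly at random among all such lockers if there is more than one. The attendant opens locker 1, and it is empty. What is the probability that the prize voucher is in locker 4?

Condition on the true location of the prize voucher.
If it is in locker 1 (prior 1/8): the attendant opened locker 1, so this case is ruled out; weight (1/8)·0 = 0.
If it is in either of lockers 2 and 3 (prior 1/4 each): the attendant has 2 equally likely choices, so probability 1/2; weight (1/4)·(1/2) = 1/8 each.
If it is in locker 4 (prior 3/8): the attendant has 3 equally likely choices, so probability 1/3; weight (3/8)·(1/3) = 1/8.
The weights sum to 3/8.
So P(the prize voucher in locker 4 | the attendant opened locker 1) = (1/8) / (3/8) = 1/3.

1/3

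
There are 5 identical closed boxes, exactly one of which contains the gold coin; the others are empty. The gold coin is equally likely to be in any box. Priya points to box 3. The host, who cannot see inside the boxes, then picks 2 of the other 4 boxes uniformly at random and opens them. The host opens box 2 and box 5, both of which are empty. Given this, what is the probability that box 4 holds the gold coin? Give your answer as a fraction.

Because the host chose which boxes to open without knowing where the gold coin is, the choice is independent of the prize location. Learning that none of the 2 opened boxes holds the gold coin simply rules out those 2 locations and leaves the remaining 3 boxes still equally likely by symmetry.
So P(the gold coin in box 4) = 1/3.

1/3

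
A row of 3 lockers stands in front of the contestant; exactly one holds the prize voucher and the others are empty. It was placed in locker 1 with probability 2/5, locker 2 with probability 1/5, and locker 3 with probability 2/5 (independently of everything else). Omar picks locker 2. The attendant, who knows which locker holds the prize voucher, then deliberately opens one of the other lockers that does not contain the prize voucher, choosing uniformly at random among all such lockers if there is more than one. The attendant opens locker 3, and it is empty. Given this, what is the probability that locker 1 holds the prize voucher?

4/5

Condition on the true location of the prize voucher.
If it is in locker 1 (prior 2/5): the attendant has no choice, probability 1; weight (2/5)·1 = 2/5.
If it is in locker 2 (prior 1/5): the attendant has 2 equally likely choices, so probability 1/2; weight (1/5)·(1/2) = 1/10.
If it is in locker 3 (prior 2/5): the attendant opened locker 3, so this case is ruled out; weight (2/5)·0 = 0.
The weights sum to 1/2.
So P(the prize voucher in locker 1 | the attendant opened locker 3) = (2/5) / (1/2) = 4/5.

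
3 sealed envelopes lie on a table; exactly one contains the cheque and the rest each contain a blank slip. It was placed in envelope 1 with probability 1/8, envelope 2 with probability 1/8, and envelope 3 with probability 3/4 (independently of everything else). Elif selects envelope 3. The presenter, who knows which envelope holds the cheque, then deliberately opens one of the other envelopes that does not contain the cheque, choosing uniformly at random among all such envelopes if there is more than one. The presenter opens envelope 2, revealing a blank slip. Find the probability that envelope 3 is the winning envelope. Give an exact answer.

Consider each possible location of the cheque in turn.
If it is in envelope 1 (prior 1/8): the presenter has no choice, probability 1; weight (1/8)·1 = 1/8.
If it is in envelope 2 (prior 1/8): the presenter opened envelope 2, so this case is ruled out; weight (1/8)·0 = 0.
If it is in envelope 3 (prior 3/4): the presenter has 2 equally likely choices, so probability 1/2; weight (3/4)·(1/2) = 3/8.
The weights sum to 1/2.
So P(the cheque in envelope 3 | the presenter opened envelope 2) = (3/8) / (1/2) = 3/4.

3/4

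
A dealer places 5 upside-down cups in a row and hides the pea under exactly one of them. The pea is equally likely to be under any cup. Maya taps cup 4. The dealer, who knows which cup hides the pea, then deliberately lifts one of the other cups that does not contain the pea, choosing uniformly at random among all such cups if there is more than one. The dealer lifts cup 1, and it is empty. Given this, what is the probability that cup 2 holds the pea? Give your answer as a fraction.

Consider each possible location of the pea in turn.
If it is under cup 1 (prior 1/5): the dealer opened cup 1, so this case is ruled out; weight (1/5)·0 = 0.
If it is under any of cups 2, 3, and 5 (prior 1/5 each): the dealer has 3 equally likely choices, so probability 1/3; weight (1/5)·(1/3) = 1/15 each.
If it is under cup 4 (prior 1/5): the dealer has 4 equally likely choices, so probability 1/4; weight (1/5)·(1/4) = 1/20.
The weights sum to 1/4.
So P(the pea under cup 2 | the dealer opened cup 1) = (1/15) / (1/4) = 4/15.

4/15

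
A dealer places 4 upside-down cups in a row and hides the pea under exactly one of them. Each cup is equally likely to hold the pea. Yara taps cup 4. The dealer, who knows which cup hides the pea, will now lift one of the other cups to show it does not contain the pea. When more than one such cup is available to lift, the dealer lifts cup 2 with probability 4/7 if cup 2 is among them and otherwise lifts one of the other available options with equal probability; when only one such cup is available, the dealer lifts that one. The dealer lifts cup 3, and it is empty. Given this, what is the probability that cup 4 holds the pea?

3/16

Consider each possible location of the pea in turn.
If it is under cup 1 (prior 1/4): cup 2 is available but not opened, probability 3/7; weight (1/4)·(3/7) = 3/28.
If it is under cup 2 (prior 1/4): cup 2 holds the prize so is unavailable; the dealer chooses uniformly among the 2 others, probability 1/2; weight (1/4)·(1/2) = 1/8.
If it is under cup 3 (prior 1/4): the dealer opened cup 3, so this case is ruled out; weight (1/4)·0 = 0.
If it is under cup 4 (prior 1/4): cup 2 is available but not opened; cup 3 gets probability (1 − 4/7)/2 = 3/14; weight (1/4)·(3/14) = 3/56.
The weights sum to 2/7.
So P(the pea under cup 4 | the dealer opened cup 3) = (3/56) / (2/7) = 3/16.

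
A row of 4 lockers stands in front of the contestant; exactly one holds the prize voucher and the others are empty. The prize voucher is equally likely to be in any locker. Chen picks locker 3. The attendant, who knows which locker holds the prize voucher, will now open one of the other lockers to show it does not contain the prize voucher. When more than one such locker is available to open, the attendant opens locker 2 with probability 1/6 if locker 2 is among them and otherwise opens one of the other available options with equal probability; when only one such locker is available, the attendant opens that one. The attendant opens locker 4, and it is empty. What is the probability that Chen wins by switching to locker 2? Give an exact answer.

Consider each possible location of the prize voucher in turn.
If it is in locker 1 (prior 1/4): locker 2 is available but not opened, probability 5/6; weight (1/4)·(5/6) = 5/24.
If it is in locker 2 (prior 1/4): locker 2 holds the prize so is unavailable; the attendant chooses uniformly among the 2 others, probability 1/2; weight (1/4)·(1/2) = 1/8.
If it is in locker 3 (prior 1/4): locker 2 is available but not opened; locker 4 gets probability (1 − 1/6)/2 = 5/12; weight (1/4)·(5/12) = 5/48.
If it is in locker 4 (prior 1/4): the attendant opened locker 4, so this case is ruled out; weight (1/4)·0 = 0.
The weights sum to 7/16.
So P(the prize voucher in locker 2 | the attendant opened locker 4) = (1/8) / (7/16) = 2/7.

2/7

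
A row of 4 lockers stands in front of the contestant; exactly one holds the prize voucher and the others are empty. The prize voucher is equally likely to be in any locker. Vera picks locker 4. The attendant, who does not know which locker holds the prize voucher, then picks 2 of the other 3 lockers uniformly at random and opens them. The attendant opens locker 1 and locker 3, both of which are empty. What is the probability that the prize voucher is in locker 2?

1/2

Consider each possible location of the prize voucher in turn.
If it is in either of lockers 1 and 3 (prior 1/4 each): that locker was opened and seen not to hold the prize — ruled out; weight (1/4)·0 = 0 each.
If it is in either of lockers 2 and 4 (prior 1/4 each): the attendant picks exactly this set with probability 1/3 regardless, and none is the prize; weight (1/4)·(1/3) = 1/12 each.
The weights sum to 1/6.
So P(the prize voucher in locker 2 | the attendant opened locker 1 and locker 3) = (1/12) / (1/6) = 1/2.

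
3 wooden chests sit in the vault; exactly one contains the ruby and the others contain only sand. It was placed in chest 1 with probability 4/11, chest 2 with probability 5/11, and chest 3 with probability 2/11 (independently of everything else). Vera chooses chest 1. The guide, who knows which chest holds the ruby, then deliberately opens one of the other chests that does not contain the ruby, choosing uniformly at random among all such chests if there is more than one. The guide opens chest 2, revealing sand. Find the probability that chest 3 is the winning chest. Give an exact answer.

1/2

Condition on the true location of the ruby.
If it is in chest 1 (prior 4/11): the guide has 2 equally likely choices, so probability 1/2; weight (4/11)·(1/2) = 2/11.
If it is in chest 2 (prior 5/11): the guide opened chest 2, so this case is ruled out; weight (5/11)·0 = 0.
If it is in chest 3 (prior 2/11): the guide has no choice, probability 1; weight (2/11)·1 = 2/11.
The weights sum to 4/11.
So P(the ruby in chest 3 | the guide opened chest 2) = (2/11) / (4/11) = 1/2.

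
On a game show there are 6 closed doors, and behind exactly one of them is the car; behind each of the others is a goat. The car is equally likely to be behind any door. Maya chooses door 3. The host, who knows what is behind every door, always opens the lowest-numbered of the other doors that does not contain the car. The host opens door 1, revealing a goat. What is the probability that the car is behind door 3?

1/5

Condition on the true location of the car.
If it is behind door 1 (prior 1/6): the host opened door 1, so this case is ruled out; weight (1/6)·0 = 0.
If it is behind any of doors 2, 3, 4, 5, and 6 (prior 1/6 each): door 1 is the lowest-numbered option available, probability 1; weight (1/6)·1 = 1/6 each.
The weights sum to 5/6.
So P(the car behind door 3 | the host opened door 1) = (1/6) / (5/6) = 1/5.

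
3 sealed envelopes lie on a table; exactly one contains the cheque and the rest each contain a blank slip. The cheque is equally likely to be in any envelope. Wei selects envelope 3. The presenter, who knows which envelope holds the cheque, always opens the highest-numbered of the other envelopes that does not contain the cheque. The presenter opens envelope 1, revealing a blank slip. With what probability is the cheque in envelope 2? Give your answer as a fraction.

Apply Bayes' rule, conditioning on where the cheque actually is.
If it is in envelope 1 (prior 1/3): the presenter opened envelope 1, so this case is ruled out; weight (1/3)·0 = 0.
If it is in envelope 2 (prior 1/3): envelope 1 is the highest-numbered option available, probability 1; weight (1/3)·1 = 1/3.
If it is in envelope 3 (prior 1/3): the presenter would have opened envelope 2 instead, probability 0; weight (1/3)·0 = 0.
The weights sum to 1/3.
So P(the cheque in envelope 2 | the presenter opened envelope 1) = (1/3) / (1/3) = 1.

1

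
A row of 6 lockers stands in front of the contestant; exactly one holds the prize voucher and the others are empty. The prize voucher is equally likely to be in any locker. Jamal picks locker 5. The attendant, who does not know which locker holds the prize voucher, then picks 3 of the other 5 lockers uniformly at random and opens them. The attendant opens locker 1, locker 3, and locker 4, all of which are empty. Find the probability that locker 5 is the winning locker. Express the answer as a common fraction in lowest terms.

1/3

Because the attendant chose which lockers to open without knowing where the prize voucher is, the choice is independent of the prize location. Learning that none of the 3 opened lockers holds the prize voucher simply rules out those 3 locations and leaves the remaining 3 lockers still equally likely by symmetry.
So P(the prize voucher in locker 5) = 1/3.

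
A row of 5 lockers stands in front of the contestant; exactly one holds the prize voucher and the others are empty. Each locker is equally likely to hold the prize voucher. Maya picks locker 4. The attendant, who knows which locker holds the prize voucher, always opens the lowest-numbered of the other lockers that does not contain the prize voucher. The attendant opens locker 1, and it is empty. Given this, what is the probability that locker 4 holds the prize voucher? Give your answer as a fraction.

Apply Bayes' rule, conditioning on where the prize voucher actually is.
If it is in locker 1 (prior 1/5): the attendant opened locker 1, so this case is ruled out; weight (1/5)·0 = 0.
If it is in any of lockers 2, 3, 4, and 5 (prior 1/5 each): locker 1 is the lowest-numbered option available, probability 1; weight (1/5)·1 = 1/5 each.
The weights sum to 4/5.
So P(the prize voucher in locker 4 | the attendant opened locker 1) = (1/5) / (4/5) = 1/4.

1/4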